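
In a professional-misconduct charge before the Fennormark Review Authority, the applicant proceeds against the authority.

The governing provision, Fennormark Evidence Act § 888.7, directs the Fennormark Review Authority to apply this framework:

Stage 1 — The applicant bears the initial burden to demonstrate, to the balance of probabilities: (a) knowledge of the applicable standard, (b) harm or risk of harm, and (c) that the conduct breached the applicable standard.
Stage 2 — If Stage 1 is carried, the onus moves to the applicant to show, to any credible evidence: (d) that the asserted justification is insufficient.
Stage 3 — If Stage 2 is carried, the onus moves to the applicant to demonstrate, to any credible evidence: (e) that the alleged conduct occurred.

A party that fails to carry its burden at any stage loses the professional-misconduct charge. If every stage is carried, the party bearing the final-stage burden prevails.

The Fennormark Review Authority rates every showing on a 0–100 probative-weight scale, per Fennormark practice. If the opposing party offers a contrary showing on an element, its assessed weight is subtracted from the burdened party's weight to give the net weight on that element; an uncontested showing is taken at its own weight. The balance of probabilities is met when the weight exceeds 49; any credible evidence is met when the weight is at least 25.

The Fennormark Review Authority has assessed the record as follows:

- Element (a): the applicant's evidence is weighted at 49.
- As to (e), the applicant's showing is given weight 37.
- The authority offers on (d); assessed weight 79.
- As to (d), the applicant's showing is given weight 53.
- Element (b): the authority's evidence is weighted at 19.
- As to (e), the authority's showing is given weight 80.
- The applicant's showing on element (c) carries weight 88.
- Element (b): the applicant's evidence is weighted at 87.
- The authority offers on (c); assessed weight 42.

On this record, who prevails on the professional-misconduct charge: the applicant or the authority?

authority

Stage 1 (applicant, the balance of probabilities, weight exceeds 49): (a) 49 ≤ 49 — fails; (b) net 87−19=68 > 49 — meets; (c) net 88−42=46 ≤ 49 — fails.
  Not every element is met, so the applicant fails to carry Stage 1.
So the authority prevails.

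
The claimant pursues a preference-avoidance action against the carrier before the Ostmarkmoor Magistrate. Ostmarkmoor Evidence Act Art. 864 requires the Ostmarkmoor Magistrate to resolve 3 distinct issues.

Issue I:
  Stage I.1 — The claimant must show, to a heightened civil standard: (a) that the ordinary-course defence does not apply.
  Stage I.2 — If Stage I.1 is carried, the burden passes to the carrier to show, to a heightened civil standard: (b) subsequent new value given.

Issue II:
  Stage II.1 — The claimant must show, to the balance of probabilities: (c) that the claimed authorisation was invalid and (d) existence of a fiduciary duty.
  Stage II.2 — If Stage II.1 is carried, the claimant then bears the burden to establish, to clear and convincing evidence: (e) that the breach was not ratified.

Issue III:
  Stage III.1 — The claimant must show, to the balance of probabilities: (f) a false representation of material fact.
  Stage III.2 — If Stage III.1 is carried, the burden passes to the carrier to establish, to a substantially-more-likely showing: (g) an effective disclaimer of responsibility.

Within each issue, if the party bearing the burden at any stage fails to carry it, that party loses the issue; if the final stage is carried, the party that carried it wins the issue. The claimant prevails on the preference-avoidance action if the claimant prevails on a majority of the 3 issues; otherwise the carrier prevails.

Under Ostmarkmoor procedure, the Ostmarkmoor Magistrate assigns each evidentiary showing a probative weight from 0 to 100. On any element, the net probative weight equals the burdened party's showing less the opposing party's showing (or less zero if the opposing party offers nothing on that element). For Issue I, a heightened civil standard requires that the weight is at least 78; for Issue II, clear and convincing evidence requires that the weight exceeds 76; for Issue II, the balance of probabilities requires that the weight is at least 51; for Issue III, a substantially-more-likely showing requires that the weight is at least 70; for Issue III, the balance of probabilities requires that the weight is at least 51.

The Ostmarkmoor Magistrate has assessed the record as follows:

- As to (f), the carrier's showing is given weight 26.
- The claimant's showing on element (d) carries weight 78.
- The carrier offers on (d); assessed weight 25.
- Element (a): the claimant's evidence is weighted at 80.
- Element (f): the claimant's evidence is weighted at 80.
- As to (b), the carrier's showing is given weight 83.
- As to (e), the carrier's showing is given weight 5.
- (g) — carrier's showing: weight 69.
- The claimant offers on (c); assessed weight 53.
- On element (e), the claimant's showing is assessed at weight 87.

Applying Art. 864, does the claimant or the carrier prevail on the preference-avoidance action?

claimant

— Issue I —
At Stage I.1 the claimant must meet a heightened civil standard (weight is at least 78): on (a) the weight is 80, which does reach 78, so (a) meets the standard.
  Stage I.1 is satisfied; the onus moves to the carrier.
At Stage I.2 the carrier must meet a heightened civil standard (weight is at least 78): on (b) the weight is 83, ≥ 78, so (b) meets the standard.
  The carrier carries the last stage.
All stages carried — the carrier prevails on this issue.
— Issue II —
At Stage II.1 the claimant must meet the balance of probabilities (weight is at least 51): on (c) the weight is 53, which does reach 51, so (c) meets the standard; on (d) the weight is 78 less the opposing 25 gives net 53, ≥ 51, so (d) meets the standard.
  All elements met. The claimant retains the burden for Stage II.2.
At Stage II.2 the claimant must meet clear and convincing evidence (weight exceeds 76): on (e) the weight is 87 less the opposing 5 gives net 82, which does exceed 76, so (e) meets the standard.
  All elements met at the final stage.
All stages carried — the claimant prevails on this issue.
— Issue III —
At Stage III.1 the claimant must meet the balance of probabilities (weight is at least 51): on (f) the weight is 80 less the opposing 26 gives net 54, ≥ 51, so (f) meets the standard.
  All elements met. The burden passes to the carrier.
At Stage III.2 the carrier must meet a substantially-more-likely showing (weight is at least 70): on (g) the weight is 69, < 70, so (g) does not meet the standard.
  Not every element is met, so the carrier fails to carry Stage III.2.
The analysis ends at Stage III.2; the claimant prevails on this issue.
Per-issue: Issue I → carrier; Issue II → claimant; Issue III → claimant. The claimant must prevail on a majority of issues; overall, the claimant prevails.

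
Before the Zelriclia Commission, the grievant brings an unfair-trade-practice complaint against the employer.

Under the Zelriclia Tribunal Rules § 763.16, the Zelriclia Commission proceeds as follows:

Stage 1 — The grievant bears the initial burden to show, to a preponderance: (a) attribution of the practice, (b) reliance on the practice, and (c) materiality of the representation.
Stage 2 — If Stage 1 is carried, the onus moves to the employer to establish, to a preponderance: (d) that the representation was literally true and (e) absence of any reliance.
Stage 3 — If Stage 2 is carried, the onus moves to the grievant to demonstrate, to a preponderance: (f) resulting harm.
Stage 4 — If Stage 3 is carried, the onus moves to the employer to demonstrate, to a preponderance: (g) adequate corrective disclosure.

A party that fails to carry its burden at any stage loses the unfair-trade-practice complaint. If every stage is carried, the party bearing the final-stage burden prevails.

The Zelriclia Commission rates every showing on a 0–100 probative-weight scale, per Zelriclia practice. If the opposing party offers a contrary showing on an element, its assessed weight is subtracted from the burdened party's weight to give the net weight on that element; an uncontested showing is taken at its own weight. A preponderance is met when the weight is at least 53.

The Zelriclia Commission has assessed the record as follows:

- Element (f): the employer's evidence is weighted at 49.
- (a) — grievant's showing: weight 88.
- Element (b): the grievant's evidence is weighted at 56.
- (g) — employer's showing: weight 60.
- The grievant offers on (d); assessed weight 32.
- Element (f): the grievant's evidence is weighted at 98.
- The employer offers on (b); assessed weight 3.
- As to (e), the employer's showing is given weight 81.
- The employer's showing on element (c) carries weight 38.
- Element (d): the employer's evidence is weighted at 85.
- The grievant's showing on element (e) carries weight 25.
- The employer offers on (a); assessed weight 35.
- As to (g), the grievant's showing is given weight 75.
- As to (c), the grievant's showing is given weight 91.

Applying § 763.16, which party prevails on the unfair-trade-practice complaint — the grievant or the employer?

At Stage 1 the grievant must meet a preponderance (weight is at least 53): on (a) the weight is 88 less the opposing 35 gives net 53, ≥ 53, so (a) meets the standard; on (b) the weight is 56 less the opposing 3 gives net 53, ≥ 53, so (b) meets the standard; on (c) the weight is 91 less the opposing 38 gives net 53, ≥ 53, so (c) meets the standard.
  Stage 1 is satisfied; the onus moves to the employer.
At Stage 2 the employer must meet a preponderance (weight is at least 53): on (d) the weight is 85 less the opposing 32 gives net 53, which does reach 53, so (d) meets the standard; on (e) the weight is 81 less the opposing 25 gives net 56, which does reach 53, so (e) meets the standard.
  Stage 2 carried; the burden shifts to the grievant.
At Stage 3 the grievant must meet a preponderance (weight is at least 53): on (f) the weight is 98 less the opposing 49 gives net 49, < 53, so (f) does not meet the standard.
  The grievant does not carry Stage 3.
The analysis ends at Stage 3; the employer prevails.

employer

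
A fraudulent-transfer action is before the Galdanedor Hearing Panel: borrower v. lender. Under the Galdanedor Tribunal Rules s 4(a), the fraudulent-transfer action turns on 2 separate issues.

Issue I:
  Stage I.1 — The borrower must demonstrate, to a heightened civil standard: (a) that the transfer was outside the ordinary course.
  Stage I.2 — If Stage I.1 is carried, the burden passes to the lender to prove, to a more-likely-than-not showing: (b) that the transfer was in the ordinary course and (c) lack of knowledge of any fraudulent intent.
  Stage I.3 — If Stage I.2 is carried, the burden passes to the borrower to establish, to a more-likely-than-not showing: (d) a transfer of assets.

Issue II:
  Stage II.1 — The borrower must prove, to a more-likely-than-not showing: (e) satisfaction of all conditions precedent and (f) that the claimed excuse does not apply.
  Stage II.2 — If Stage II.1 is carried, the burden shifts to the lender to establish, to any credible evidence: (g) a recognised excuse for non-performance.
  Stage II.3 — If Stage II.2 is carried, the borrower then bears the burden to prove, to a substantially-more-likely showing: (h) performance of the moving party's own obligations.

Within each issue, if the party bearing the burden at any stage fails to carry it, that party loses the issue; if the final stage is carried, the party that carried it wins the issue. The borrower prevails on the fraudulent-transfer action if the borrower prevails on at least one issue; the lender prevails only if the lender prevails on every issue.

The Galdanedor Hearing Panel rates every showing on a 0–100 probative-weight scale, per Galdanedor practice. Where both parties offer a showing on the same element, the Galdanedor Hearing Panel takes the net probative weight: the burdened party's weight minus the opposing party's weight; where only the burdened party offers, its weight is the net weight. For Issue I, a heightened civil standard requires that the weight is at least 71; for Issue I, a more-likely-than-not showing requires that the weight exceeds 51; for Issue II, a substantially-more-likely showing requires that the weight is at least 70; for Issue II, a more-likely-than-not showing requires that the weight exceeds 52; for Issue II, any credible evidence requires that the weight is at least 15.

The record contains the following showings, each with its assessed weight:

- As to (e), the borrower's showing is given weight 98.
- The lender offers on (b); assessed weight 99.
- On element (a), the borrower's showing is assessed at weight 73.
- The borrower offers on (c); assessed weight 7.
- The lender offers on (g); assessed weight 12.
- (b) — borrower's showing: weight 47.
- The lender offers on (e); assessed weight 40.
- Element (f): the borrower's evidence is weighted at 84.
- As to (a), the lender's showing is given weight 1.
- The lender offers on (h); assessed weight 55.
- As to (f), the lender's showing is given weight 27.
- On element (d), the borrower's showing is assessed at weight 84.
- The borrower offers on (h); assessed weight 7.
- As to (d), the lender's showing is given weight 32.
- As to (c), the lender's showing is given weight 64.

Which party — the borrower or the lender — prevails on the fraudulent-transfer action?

— Issue I —
Stage I.1 — burden on borrower; standard: a heightened civil standard (weight is at least 71).
    (a): 73 − 1 = 72 ≥ 71 [met]
  Stage I.1 carried; the burden shifts to the lender.
Stage I.2 — burden on lender; standard: a more-likely-than-not showing (weight exceeds 51).
    (b): 99 − 47 = 52 > 51 [met]
    (c): 64 − 7 = 57 > 51 [met]
  The lender carries Stage I.2; the borrower now bears the burden.
Stage I.3 — burden on borrower; standard: a more-likely-than-not showing (weight exceeds 51).
    (d): 84 − 32 = 52 > 51 [met]
  Stage I.3 carried; the final stage is satisfied.
All stages carried — the borrower prevails on this issue.
— Issue II —
At Stage II.1 the borrower must meet a more-likely-than-not showing (weight exceeds 52): on (e) the weight is 98 less the opposing 40 gives net 58, which does exceed 52, so (e) meets the standard; on (f) the weight is 84 less the opposing 27 gives net 57, which does exceed 52, so (f) meets the standard.
  Stage II.1 carried; the burden shifts to the lender.
At Stage II.2 the lender must meet any credible evidence (weight is at least 15): on (g) the weight is 12, which does not reach 15, so (g) does not meet the standard.
  Stage II.2 not carried; the lender fails its burden.
The borrower prevails on this issue.
Per-issue: Issue I → borrower; Issue II → borrower. The borrower must prevail on at least one issue; overall, the borrower prevails.

borrower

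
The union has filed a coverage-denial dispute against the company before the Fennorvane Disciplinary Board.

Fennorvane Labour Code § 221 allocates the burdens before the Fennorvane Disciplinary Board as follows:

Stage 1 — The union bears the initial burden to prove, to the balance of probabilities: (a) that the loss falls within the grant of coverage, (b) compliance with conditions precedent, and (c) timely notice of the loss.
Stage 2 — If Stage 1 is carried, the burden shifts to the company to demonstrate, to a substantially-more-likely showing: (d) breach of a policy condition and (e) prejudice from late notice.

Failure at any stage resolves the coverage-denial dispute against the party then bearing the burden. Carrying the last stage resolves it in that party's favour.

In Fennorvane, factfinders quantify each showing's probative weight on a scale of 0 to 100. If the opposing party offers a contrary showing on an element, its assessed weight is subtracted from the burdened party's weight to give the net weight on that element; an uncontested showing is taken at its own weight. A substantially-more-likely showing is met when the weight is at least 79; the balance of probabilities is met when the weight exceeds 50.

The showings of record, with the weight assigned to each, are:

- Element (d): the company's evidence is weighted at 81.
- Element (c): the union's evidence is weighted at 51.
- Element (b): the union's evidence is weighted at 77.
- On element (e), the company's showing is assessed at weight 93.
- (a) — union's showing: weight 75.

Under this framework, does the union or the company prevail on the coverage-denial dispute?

company

Stage 1 — burden on union; standard: the balance of probabilities (weight exceeds 50).
    (a): 75 > 50 [met]
    (b): 77 > 50 [met]
    (c): 51 > 50 [met]
  All elements met. The burden passes to the company.
Stage 2 — burden on company; standard: a substantially-more-likely showing (weight is at least 79).
    (d): 81 ≥ 79 [met]
    (e): 93 ≥ 79 [met]
  Stage 2 carried; the final stage is satisfied.
With every stage satisfied, the company prevails.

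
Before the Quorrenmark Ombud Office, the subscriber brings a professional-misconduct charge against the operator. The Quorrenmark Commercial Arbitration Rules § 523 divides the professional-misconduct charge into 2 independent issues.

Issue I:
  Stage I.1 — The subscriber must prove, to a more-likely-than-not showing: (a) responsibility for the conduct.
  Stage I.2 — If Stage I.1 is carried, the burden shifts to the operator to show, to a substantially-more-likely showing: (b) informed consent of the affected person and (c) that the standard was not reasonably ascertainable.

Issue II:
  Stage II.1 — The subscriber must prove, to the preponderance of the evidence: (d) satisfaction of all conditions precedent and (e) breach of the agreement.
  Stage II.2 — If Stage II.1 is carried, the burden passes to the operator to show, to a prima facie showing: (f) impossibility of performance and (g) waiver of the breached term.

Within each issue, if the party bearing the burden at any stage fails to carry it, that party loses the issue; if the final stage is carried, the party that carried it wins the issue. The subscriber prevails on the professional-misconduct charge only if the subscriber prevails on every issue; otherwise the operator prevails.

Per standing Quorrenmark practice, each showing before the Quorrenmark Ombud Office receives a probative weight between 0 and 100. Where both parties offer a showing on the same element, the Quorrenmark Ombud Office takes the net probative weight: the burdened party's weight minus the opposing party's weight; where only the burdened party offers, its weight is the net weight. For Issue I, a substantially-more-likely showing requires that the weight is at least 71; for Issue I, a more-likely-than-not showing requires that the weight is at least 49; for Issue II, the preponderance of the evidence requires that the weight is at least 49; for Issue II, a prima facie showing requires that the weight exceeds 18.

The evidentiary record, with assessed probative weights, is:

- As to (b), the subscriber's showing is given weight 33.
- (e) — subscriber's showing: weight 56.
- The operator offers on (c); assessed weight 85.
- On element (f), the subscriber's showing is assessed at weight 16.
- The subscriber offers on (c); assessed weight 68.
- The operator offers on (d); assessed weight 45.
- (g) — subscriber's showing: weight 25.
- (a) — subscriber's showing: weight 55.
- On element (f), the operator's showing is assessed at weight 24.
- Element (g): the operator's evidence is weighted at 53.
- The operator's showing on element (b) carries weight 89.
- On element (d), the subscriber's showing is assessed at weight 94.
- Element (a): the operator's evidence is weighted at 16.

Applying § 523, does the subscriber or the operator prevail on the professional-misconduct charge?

— Issue I —
Stage I.1 — burden on subscriber; standard: a more-likely-than-not showing (weight is at least 49).
    (a): 55 − 16 = 39 < 49 [not met]
  The subscriber does not carry Stage I.1.
The analysis ends at Stage I.1; the operator prevails on this issue.
— Issue II —
Stage II.1 (subscriber, the preponderance of the evidence, weight is at least 49): (d) net 94−45=49 ≥ 49 — meets; (e) 56 ≥ 49 — meets.
  Stage II.1 carried; the burden shifts to the operator.
Stage II.2 (operator, a prima facie showing, weight exceeds 18): (f) net 24−16=8 ≤ 18 — fails; (g) net 53−25=28 > 18 — meets.
  Stage II.2 not carried; the operator fails its burden.
So the subscriber prevails on this issue.
Per-issue: Issue I → operator; Issue II → subscriber. The subscriber must prevail on every issue; overall, the operator prevails.

operator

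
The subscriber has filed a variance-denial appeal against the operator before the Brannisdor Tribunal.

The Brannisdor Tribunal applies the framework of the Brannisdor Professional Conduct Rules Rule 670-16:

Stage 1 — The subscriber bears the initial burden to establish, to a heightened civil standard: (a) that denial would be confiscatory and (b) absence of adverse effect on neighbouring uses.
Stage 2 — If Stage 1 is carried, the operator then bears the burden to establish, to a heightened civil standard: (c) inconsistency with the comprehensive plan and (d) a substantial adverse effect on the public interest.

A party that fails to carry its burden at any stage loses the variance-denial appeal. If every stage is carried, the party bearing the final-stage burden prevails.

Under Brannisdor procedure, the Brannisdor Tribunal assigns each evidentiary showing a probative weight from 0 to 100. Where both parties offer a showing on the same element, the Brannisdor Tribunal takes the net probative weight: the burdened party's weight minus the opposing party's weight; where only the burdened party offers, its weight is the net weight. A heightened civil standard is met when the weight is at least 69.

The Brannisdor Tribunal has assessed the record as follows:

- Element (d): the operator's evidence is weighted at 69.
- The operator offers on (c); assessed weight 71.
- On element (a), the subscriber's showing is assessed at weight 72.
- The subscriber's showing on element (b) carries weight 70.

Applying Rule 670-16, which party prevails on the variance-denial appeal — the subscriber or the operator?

Stage 1 (subscriber, a heightened civil standard, weight is at least 69): (a) 72 ≥ 69 — meets; (b) 70 ≥ 69 — meets.
  All elements met. The burden passes to the operator.
Stage 2 (operator, a heightened civil standard, weight is at least 69): (c) 71 ≥ 69 — meets; (d) 69 ≥ 69 — meets.
  All elements met at the final stage.
Every stage carried; the operator prevails.

operator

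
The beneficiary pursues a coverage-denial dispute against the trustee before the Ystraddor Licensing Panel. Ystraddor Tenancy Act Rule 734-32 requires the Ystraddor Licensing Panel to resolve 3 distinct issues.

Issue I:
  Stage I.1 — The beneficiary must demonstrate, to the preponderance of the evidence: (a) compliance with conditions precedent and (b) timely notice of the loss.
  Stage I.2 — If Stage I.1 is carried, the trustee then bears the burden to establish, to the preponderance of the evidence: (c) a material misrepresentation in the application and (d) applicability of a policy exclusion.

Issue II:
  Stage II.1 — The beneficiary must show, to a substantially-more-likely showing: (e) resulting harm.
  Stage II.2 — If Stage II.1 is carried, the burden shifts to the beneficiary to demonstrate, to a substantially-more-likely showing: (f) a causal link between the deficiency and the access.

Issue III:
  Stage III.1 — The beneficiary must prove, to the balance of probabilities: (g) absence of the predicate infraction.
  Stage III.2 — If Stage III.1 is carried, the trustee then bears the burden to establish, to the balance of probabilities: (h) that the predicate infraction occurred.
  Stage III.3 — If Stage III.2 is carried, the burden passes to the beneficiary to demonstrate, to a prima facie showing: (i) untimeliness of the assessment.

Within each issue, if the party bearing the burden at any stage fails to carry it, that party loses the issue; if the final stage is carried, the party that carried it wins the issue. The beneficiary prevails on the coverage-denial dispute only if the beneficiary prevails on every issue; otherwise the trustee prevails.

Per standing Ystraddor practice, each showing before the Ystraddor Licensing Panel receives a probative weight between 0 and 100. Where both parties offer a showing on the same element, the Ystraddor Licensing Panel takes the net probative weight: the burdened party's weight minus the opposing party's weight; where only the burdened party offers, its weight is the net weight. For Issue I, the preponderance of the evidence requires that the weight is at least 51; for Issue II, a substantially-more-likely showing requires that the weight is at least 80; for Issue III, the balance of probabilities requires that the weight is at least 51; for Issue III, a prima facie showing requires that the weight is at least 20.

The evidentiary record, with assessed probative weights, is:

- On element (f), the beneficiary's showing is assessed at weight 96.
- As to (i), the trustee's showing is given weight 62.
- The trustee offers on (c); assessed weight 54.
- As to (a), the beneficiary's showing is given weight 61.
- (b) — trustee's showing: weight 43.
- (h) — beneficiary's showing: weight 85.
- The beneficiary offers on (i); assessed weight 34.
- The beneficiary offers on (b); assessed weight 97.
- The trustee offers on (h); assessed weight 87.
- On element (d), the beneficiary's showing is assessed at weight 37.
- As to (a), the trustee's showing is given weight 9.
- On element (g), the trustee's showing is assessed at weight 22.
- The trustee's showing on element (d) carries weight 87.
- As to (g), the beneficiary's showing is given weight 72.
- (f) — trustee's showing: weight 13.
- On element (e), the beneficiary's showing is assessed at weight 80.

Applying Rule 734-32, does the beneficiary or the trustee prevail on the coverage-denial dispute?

— Issue I —
At Stage I.1 the beneficiary must meet the preponderance of the evidence (weight is at least 51): on (a) the weight is 61 less the opposing 9 gives net 52, which does reach 51, so (a) meets the standard; on (b) the weight is 97 less the opposing 43 gives net 54, ≥ 51, so (b) meets the standard.
  Stage I.1 carried; the burden shifts to the trustee.
At Stage I.2 the trustee must meet the preponderance of the evidence (weight is at least 51): on (c) the weight is 54, which does reach 51, so (c) meets the standard; on (d) the weight is 87 less the opposing 37 gives net 50, which does not reach 51, so (d) does not meet the standard.
  Stage I.2 not carried; the trustee fails its burden.
The beneficiary prevails on this issue.
— Issue II —
Stage II.1 — burden on beneficiary; standard: a substantially-more-likely showing (weight is at least 80).
    (e): 80 ≥ 80 [met]
  Stage II.1 carried; the burden remains with the beneficiary.
Stage II.2 — burden on beneficiary; standard: a substantially-more-likely showing (weight is at least 80).
    (f): 96 − 13 = 83 ≥ 80 [met]
  Stage II.2 carried; the final stage is satisfied.
Every stage carried; the beneficiary prevails on this issue.
— Issue III —
At Stage III.1 the beneficiary must meet the balance of probabilities (weight is at least 51): on (g) the weight is 72 less the opposing 22 gives net 50, < 51, so (g) does not meet the standard.
  The beneficiary does not carry Stage III.1.
The trustee prevails on this issue.
Per-issue: Issue I → beneficiary; Issue II → beneficiary; Issue III → trustee. The beneficiary must prevail on every issue; overall, the trustee prevails.

trustee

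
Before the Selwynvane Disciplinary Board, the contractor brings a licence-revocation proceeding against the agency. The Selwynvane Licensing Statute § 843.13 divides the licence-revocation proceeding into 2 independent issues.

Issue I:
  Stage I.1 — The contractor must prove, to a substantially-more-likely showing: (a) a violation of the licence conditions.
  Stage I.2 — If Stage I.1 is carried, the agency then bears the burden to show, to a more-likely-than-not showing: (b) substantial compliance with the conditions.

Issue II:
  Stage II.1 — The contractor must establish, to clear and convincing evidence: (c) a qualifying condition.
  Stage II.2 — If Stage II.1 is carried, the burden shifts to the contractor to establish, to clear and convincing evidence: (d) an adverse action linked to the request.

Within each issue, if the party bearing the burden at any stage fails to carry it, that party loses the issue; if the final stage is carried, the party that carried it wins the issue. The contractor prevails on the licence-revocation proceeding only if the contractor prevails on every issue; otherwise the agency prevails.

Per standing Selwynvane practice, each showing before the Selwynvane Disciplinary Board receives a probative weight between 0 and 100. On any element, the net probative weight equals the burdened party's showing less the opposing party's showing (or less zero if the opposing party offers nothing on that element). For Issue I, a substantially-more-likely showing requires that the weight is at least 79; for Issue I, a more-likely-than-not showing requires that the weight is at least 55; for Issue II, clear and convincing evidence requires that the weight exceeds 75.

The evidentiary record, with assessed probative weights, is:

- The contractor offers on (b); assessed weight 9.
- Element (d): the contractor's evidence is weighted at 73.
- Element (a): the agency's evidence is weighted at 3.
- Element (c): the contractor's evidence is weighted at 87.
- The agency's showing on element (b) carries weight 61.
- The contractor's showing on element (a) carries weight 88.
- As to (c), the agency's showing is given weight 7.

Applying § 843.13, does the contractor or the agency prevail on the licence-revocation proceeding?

agency

— Issue I —
At Stage I.1 the contractor must meet a substantially-more-likely showing (weight is at least 79): on (a) the weight is 88 less the opposing 3 gives net 85, which does reach 79, so (a) meets the standard.
  All elements met. The burden passes to the agency.
At Stage I.2 the agency must meet a more-likely-than-not showing (weight is at least 55): on (b) the weight is 61 less the opposing 9 gives net 52, < 55, so (b) does not meet the standard.
  Stage I.2 not carried; the agency fails its burden.
The analysis ends at Stage I.2; the contractor prevails on this issue.
— Issue II —
At Stage II.1 the contractor must meet clear and convincing evidence (weight exceeds 75): on (c) the weight is 87 less the opposing 7 gives net 80, > 75, so (c) meets the standard.
  Stage II.1 is satisfied; the contractor continues to bear the burden.
At Stage II.2 the contractor must meet clear and convincing evidence (weight exceeds 75): on (d) the weight is 73, which does not exceed 75, so (d) does not meet the standard.
  The contractor does not carry Stage II.2.
So the agency prevails on this issue.
Per-issue: Issue I → contractor; Issue II → agency. The contractor must prevail on every issue; overall, the agency prevails.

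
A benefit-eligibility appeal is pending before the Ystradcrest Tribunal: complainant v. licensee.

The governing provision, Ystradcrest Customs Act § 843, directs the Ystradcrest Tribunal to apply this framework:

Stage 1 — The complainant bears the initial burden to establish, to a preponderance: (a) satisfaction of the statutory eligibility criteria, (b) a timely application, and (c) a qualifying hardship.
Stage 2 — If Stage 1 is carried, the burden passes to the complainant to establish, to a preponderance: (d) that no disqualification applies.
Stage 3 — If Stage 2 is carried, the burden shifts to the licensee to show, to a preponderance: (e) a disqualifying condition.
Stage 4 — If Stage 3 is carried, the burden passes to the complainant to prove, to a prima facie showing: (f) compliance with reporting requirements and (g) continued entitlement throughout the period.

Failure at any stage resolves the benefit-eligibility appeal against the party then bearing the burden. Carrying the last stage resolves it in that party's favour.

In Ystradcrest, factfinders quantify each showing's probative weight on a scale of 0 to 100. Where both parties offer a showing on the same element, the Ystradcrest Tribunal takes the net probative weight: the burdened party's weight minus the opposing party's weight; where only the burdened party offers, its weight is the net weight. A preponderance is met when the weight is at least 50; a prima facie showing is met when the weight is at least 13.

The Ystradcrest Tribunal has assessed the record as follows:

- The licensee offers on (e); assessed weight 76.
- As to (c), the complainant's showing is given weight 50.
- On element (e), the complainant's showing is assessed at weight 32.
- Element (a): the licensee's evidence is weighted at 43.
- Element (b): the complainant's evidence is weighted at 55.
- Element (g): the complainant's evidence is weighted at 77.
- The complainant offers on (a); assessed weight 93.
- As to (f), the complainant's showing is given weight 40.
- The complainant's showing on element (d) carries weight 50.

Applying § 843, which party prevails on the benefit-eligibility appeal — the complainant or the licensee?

complainant

At Stage 1 the complainant must meet a preponderance (weight is at least 50): on (a) the weight is 93 less the opposing 43 gives net 50, ≥ 50, so (a) meets the standard; on (b) the weight is 55, which does reach 50, so (b) meets the standard; on (c) the weight is 50, ≥ 50, so (c) meets the standard.
  Stage 1 is satisfied; the complainant continues to bear the burden.
At Stage 2 the complainant must meet a preponderance (weight is at least 50): on (d) the weight is 50, which does reach 50, so (d) meets the standard.
  The complainant carries Stage 2; the licensee now bears the burden.
At Stage 3 the licensee must meet a preponderance (weight is at least 50): on (e) the weight is 76 less the opposing 32 gives net 44, < 50, so (e) does not meet the standard.
  Not every element is met, so the licensee fails to carry Stage 3.
The analysis ends at Stage 3; the complainant prevails.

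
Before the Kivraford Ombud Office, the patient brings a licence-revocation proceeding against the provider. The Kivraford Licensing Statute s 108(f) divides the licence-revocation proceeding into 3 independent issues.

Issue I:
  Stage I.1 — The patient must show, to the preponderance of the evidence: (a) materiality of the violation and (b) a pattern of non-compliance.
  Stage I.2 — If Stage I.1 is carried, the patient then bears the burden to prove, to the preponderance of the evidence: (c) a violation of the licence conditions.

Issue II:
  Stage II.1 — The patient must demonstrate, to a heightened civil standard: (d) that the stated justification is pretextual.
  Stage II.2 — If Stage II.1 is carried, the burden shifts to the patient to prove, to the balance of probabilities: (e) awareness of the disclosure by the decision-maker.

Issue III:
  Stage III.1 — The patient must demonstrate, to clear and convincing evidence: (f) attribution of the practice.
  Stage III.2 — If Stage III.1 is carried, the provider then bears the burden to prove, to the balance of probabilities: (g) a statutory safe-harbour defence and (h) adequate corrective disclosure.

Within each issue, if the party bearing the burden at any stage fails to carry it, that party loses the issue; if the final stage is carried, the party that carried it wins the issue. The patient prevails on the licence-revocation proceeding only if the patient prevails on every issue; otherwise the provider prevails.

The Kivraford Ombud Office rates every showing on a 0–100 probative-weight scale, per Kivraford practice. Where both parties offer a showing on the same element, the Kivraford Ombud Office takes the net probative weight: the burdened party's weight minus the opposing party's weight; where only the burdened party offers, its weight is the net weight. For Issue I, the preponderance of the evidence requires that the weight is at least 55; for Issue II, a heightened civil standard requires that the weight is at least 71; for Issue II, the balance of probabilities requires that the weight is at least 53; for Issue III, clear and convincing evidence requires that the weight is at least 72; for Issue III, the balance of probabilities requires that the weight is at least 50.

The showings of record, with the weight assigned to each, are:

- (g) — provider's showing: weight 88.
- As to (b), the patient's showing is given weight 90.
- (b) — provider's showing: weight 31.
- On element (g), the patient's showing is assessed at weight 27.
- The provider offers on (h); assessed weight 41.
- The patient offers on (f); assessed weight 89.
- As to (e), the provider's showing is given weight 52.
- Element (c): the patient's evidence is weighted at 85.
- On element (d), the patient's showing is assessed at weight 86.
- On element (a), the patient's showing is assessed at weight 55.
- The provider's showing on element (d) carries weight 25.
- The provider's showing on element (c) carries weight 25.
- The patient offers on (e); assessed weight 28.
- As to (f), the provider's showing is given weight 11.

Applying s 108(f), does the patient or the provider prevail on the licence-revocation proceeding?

provider

— Issue I —
Stage I.1 (patient, the preponderance of the evidence, weight is at least 55): (a) 55 ≥ 55 — meets; (b) net 90−31=59 ≥ 55 — meets.
  Stage I.1 carried; the burden remains with the patient.
Stage I.2 (patient, the preponderance of the evidence, weight is at least 55): (c) net 85−25=60 ≥ 55 — meets.
  The patient carries the last stage.
Every stage carried; the patient prevails on this issue.
— Issue II —
At Stage II.1 the patient must meet a heightened civil standard (weight is at least 71): on (d) the weight is 86 less the opposing 25 gives net 61, < 71, so (d) does not meet the standard.
  Not every element is met, so the patient fails to carry Stage II.1.
So the provider prevails on this issue.
— Issue III —
Stage III.1 — burden on patient; standard: clear and convincing evidence (weight is at least 72).
    (f): 89 − 11 = 78 ≥ 72 [met]
  Stage III.1 is satisfied; the onus moves to the provider.
Stage III.2 — burden on provider; standard: the balance of probabilities (weight is at least 50).
    (g): 88 − 27 = 61 ≥ 50 [met]
    (h): 41 < 50 [not met]
  Not every element is met, so the provider fails to carry Stage III.2.
The analysis ends at Stage III.2; the patient prevails on this issue.
Per-issue: Issue I → patient; Issue II → provider; Issue III → patient. The patient must prevail on every issue; overall, the provider prevails.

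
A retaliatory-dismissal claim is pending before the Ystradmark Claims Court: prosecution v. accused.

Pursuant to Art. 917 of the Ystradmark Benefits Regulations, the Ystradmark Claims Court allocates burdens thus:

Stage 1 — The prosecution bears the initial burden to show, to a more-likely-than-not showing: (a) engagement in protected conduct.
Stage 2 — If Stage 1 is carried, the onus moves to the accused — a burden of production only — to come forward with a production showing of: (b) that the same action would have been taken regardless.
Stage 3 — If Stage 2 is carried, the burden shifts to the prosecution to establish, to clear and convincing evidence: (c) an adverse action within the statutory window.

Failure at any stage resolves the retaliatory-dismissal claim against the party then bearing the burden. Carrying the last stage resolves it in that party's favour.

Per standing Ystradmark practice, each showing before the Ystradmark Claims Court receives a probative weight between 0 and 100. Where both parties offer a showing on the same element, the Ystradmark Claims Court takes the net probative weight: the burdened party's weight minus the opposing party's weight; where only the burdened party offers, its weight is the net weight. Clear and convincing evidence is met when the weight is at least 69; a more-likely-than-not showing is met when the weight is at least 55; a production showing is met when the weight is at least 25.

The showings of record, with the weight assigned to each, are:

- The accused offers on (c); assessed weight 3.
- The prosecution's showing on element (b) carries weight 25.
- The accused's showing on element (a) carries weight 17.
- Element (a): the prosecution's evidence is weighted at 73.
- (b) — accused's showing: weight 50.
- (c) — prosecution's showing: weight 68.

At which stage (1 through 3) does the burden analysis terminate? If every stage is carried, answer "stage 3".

Stage 1 — burden on prosecution; standard: a more-likely-than-not showing (weight is at least 55).
    (a): 73 − 17 = 56 ≥ 55 [met]
  All elements met. The burden passes to the accused.
Stage 2 — burden on accused; standard: a production showing (weight is at least 25).
    (b): 50 − 25 = 25 ≥ 25 [met]
  All elements met. The burden passes to the prosecution.
Stage 3 — burden on prosecution; standard: clear and convincing evidence (weight is at least 69).
    (c): 68 − 3 = 65 < 69 [not met]
  Not every element is met, so the prosecution fails to carry Stage 3.
The analysis ends at Stage 3; the accused prevails.

stage 3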